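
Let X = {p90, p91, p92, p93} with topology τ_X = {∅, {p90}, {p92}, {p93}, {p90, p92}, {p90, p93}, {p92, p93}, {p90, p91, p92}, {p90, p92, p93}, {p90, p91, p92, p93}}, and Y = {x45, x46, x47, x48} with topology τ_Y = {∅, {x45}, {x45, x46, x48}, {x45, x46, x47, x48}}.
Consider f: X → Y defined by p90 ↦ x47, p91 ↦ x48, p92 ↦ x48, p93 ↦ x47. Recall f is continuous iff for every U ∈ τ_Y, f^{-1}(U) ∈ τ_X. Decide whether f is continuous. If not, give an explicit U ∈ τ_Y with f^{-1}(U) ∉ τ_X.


f is NOT continuous.

Compute f^{-1}(U) for each U ∈ τ_Y:
  U = ∅: f^{-1}(U) = ∅ ∈ τ_X ✓.
  U = {x45}: f^{-1}(U) = ∅ ∈ τ_X ✓.
  U = {x45, x46, x48}: f^{-1}(U) = {p91, p92} ∉ τ_X ✗.
  U = {x45, x46, x47, x48}: f^{-1}(U) = {p90, p91, p92, p93} ∈ τ_X ✓.
Found U = {x45, x46, x48} with f^{-1}(U) = {p91, p92} not in τ_X. Therefore f is NOT continuous.


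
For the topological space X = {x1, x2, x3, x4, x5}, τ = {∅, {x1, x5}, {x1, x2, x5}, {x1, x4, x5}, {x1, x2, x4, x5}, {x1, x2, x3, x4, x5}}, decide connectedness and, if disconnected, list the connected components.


(X, τ) is connected.

Find clopen sets (U ∈ τ with X ∖ U ∈ τ):
  U = ∅, X ∖ U = {x1, x2, x3, x4, x5} — both open, so U is clopen.
  U = {x1, x2, x3, x4, x5}, X ∖ U = ∅ — both open, so U is clopen.
Only trivial clopens (∅ and X) exist, so (X, τ) is connected.
Compute connected components by grouping points that agree on all clopens:
  component: {x1, x2, x3, x4, x5}


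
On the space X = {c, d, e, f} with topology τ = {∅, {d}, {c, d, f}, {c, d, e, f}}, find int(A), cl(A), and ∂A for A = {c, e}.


int(A) = ∅, cl(A) = {c, e, f}, ∂A = {c, e, f}.

Closed sets in (X, τ) are complements of opens:
  closed(X, τ) = {∅, {e}, {c, e, f}, {c, d, e, f}}.
int(A) = ⋃ {U ∈ τ : U ⊆ A}. Opens contained in A: ∅.
Taking the union of these: int(A) = ∅.
cl(A) = ⋂ {C closed : A ⊆ C}. Closed sets containing A: {c, e, f}, {c, d, e, f}.
Intersecting these: cl(A) = {c, e, f}.
∂A = cl(A) ∖ int(A) = {c, e, f} ∖ ∅ = {c, e, f}.


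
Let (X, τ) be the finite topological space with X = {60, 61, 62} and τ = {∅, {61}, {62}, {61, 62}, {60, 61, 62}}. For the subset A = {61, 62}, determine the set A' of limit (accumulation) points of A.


A' = {60}

For each x ∈ X, list the open sets U ∈ τ with x ∈ U, then check whether U ∩ (A ∖ {x}) ≠ ∅ for every such U.
  x = 60: opens ∋ x are {60, 61, 62}; each meets A ∖ {60}, so x IS a limit point.
  x = 61: open {61} ∋ x has {61} ∩ (A ∖ {61}) = ∅, so x is NOT a limit point.
  x = 62: open {62} ∋ x has {62} ∩ (A ∖ {62}) = ∅, so x is NOT a limit point.
Collecting: A' = {60}.


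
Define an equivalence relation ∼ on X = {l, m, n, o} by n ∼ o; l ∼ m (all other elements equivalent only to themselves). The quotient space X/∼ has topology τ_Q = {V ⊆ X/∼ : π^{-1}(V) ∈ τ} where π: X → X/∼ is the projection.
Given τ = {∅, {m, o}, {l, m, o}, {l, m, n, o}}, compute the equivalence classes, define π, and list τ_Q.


X/∼ = {[l=m], [n=o]}; |τ_Q| = 2.

Equivalence classes: [l=m], [n=o].
Quotient map π: X → X/∼ sends l ↦ [l=m], m ↦ [l=m], n ↦ [n=o], o ↦ [n=o].
For each subset V ⊆ X/∼, compute π^{-1}(V) ⊆ X and check whether π^{-1}(V) ∈ τ. V is open in τ_Q iff π^{-1}(V) ∈ τ.
  V = {}: π^{-1}(V) = ∅ ∈ τ ✓.
  V = {[l=m]}: π^{-1}(V) = {l, m} ∉ τ ✗.
  V = {[n=o]}: π^{-1}(V) = {n, o} ∉ τ ✗.
  V = {[l=m], [n=o]}: π^{-1}(V) = {l, m, n, o} ∈ τ ✓.
Open sets in the quotient: τ_Q = {{}, {[l=m], [n=o]}} (2 elements).


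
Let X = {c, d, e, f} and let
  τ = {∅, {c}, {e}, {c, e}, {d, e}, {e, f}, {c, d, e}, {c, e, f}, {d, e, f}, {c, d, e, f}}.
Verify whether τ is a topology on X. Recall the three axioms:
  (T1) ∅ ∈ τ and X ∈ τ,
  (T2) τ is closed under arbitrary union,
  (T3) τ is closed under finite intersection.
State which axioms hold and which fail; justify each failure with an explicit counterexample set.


τ IS a topology on X.

Axiom (T1): ∅ ∈ τ? Yes; X ∈ τ? Yes.
Axiom (T2/T3): check pairwise unions and intersections of members of τ.
All pairwise intersections and unions checked — each lies in τ. Therefore τ satisfies (T1), (T2), (T3): it IS a topology on X.


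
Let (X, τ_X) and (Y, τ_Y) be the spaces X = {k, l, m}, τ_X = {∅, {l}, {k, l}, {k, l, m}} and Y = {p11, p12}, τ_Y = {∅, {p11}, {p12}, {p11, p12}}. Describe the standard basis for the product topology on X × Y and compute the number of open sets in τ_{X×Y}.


Basis B = {∅ × ∅, {l} × {p11}, {l} × {p12}, {k, l} × {p11}, {k, l} × {p12}, {l} × {p11, p12}, {k, l, m} × {p11}, {k, l, m} × {p12}, {k, l} × {p11, p12}, {k, l, m} × {p11, p12}}; |τ_{X×Y}| = 16.

Enumerate products U × V with U ∈ τ_X, V ∈ τ_Y (deduplicated):
  ∅ × ∅ = {} (∅)
  {l} × {p11} = {(l,p11)}
  {l} × {p12} = {(l,p12)}
  {k, l} × {p11} = {(k,p11), (l,p11)}
  {k, l} × {p12} = {(k,p12), (l,p12)}
  {l} × {p11, p12} = {(l,p11), (l,p12)}
  {k, l, m} × {p11} = {(k,p11), (l,p11), (m,p11)}
  {k, l, m} × {p12} = {(k,p12), (l,p12), (m,p12)}
  {k, l} × {p11, p12} = {(k,p11), (k,p12), (l,p11), (l,p12)}
  {k, l, m} × {p11, p12} = {(k,p11), (k,p12), (l,p11), (l,p12), (m,p11), (m,p12)}
These 10 distinct sets form the basis B.
Close under arbitrary unions to get τ_{X×Y}; counting gives |τ_{X×Y}| = 16.


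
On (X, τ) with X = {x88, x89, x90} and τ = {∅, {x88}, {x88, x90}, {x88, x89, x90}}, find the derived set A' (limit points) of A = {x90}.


A' = {x89}

For each x ∈ X, list the open sets U ∈ τ with x ∈ U, then check whether U ∩ (A ∖ {x}) ≠ ∅ for every such U.
  x = x88: open {x88} ∋ x has {x88} ∩ (A ∖ {x88}) = ∅, so x is NOT a limit point.
  x = x89: opens ∋ x are {x88, x89, x90}; each meets A ∖ {x89}, so x IS a limit point.
  x = x90: open {x88, x90} ∋ x has {x88, x90} ∩ (A ∖ {x90}) = ∅, so x is NOT a limit point.
Collecting: A' = {x89}.


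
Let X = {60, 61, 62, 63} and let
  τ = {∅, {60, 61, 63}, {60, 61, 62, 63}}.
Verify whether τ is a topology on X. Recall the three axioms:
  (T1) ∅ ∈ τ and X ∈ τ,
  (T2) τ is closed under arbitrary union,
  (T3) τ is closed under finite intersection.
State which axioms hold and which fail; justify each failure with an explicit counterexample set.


τ IS a topology on X.

Axiom (T1): ∅ ∈ τ? Yes; X ∈ τ? Yes.
Axiom (T2/T3): check pairwise unions and intersections of members of τ.
All pairwise intersections and unions checked — each lies in τ. Therefore τ satisfies (T1), (T2), (T3): it IS a topology on X.


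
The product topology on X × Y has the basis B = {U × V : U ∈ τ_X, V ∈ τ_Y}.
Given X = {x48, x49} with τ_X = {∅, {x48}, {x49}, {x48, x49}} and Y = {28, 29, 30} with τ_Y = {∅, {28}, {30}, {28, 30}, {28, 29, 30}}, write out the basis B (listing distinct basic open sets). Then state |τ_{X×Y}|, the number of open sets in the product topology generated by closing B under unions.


Basis B = {∅ × ∅, {x48} × {28}, {x48} × {30}, {x49} × {28}, {x49} × {30}, {x48} × {28, 30}, {x48, x49} × {28}, {x48, x49} × {30}, {x49} × {28, 30}, {x48} × {28, 29, 30}, {x49} × {28, 29, 30}, {x48, x49} × {28, 30}, {x48, x49} × {28, 29, 30}}; |τ_{X×Y}| = 25.

Enumerate products U × V with U ∈ τ_X, V ∈ τ_Y (deduplicated):
  ∅ × ∅ = {} (∅)
  {x48} × {28} = {(x48,28)}
  {x48} × {30} = {(x48,30)}
  {x49} × {28} = {(x49,28)}
  {x49} × {30} = {(x49,30)}
  {x48} × {28, 30} = {(x48,28), (x48,30)}
  {x48, x49} × {28} = {(x48,28), (x49,28)}
  {x48, x49} × {30} = {(x48,30), (x49,30)}
  {x49} × {28, 30} = {(x49,28), (x49,30)}
  {x48} × {28, 29, 30} = {(x48,28), (x48,29), (x48,30)}
  {x49} × {28, 29, 30} = {(x49,28), (x49,29), (x49,30)}
  {x48, x49} × {28, 30} = {(x48,28), (x48,30), (x49,28), (x49,30)}
  {x48, x49} × {28, 29, 30} = {(x48,28), (x48,29), (x48,30), (x49,28), (x49,29), (x49,30)}
These 13 distinct sets form the basis B.
Close under arbitrary unions to get τ_{X×Y}; counting gives |τ_{X×Y}| = 25.


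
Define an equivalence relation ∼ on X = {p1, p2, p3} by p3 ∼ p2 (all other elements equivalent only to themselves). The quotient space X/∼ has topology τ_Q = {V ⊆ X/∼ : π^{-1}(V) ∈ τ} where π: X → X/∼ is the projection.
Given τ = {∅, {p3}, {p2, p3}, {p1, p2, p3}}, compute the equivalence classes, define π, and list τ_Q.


X/∼ = {[p1], [p2=p3]}; |τ_Q| = 3.

Equivalence classes: [p1], [p2=p3].
Quotient map π: X → X/∼ sends p1 ↦ [p1], p2 ↦ [p2=p3], p3 ↦ [p2=p3].
For each subset V ⊆ X/∼, compute π^{-1}(V) ⊆ X and check whether π^{-1}(V) ∈ τ. V is open in τ_Q iff π^{-1}(V) ∈ τ.
  V = {}: π^{-1}(V) = ∅ ∈ τ ✓.
  V = {[p1]}: π^{-1}(V) = {p1} ∉ τ ✗.
  V = {[p2=p3]}: π^{-1}(V) = {p2, p3} ∈ τ ✓.
  V = {[p1], [p2=p3]}: π^{-1}(V) = {p1, p2, p3} ∈ τ ✓.
Open sets in the quotient: τ_Q = {{}, {[p2=p3]}, {[p1], [p2=p3]}} (3 elements).


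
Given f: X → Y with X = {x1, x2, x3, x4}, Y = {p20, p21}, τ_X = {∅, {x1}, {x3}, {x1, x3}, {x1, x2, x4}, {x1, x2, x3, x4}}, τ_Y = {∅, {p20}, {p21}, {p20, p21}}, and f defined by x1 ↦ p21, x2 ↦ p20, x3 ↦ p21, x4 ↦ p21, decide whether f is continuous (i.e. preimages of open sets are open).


f is NOT continuous.

Compute f^{-1}(U) for each U ∈ τ_Y:
  U = ∅: f^{-1}(U) = ∅ ∈ τ_X ✓.
  U = {p20}: f^{-1}(U) = {x2} ∉ τ_X ✗.
  U = {p21}: f^{-1}(U) = {x1, x3, x4} ∉ τ_X ✗.
  U = {p20, p21}: f^{-1}(U) = {x1, x2, x3, x4} ∈ τ_X ✓.
Found U = {p20} with f^{-1}(U) = {x2} not in τ_X. Therefore f is NOT continuous.


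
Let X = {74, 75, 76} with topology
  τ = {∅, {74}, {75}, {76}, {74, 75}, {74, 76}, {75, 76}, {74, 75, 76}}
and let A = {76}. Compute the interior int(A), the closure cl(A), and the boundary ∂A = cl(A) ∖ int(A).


int(A) = {76}, cl(A) = {76}, ∂A = ∅.

Closed sets in (X, τ) are complements of opens:
  closed(X, τ) = {∅, {74}, {75}, {76}, {74, 75}, {74, 76}, {75, 76}, {74, 75, 76}}.
int(A) = ⋃ {U ∈ τ : U ⊆ A}. Opens contained in A: ∅, {76}.
Taking the union of these: int(A) = {76}.
cl(A) = ⋂ {C closed : A ⊆ C}. Closed sets containing A: {76}, {74, 76}, {75, 76}, {74, 75, 76}.
Intersecting these: cl(A) = {76}.
∂A = cl(A) ∖ int(A) = {76} ∖ {76} = ∅.


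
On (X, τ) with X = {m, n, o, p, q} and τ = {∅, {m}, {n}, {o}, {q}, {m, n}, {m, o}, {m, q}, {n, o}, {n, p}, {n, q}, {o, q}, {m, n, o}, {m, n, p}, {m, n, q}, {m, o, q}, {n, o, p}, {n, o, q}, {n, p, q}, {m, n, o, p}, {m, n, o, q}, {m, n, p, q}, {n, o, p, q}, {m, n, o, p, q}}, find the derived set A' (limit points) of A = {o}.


A' = ∅

For each x ∈ X, list the open sets U ∈ τ with x ∈ U, then check whether U ∩ (A ∖ {x}) ≠ ∅ for every such U.
  x = m: open {m} ∋ x has {m} ∩ (A ∖ {m}) = ∅, so x is NOT a limit point.
  x = n: open {n} ∋ x has {n} ∩ (A ∖ {n}) = ∅, so x is NOT a limit point.
  x = o: open {o} ∋ x has {o} ∩ (A ∖ {o}) = ∅, so x is NOT a limit point.
  x = p: open {n, p} ∋ x has {n, p} ∩ (A ∖ {p}) = ∅, so x is NOT a limit point.
  x = q: open {q} ∋ x has {q} ∩ (A ∖ {q}) = ∅, so x is NOT a limit point.
Collecting: A' = ∅.


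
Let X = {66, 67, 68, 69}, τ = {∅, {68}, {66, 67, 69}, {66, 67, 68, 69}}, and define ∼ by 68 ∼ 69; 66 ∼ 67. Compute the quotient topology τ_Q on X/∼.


X/∼ = {[66=67], [68=69]}; |τ_Q| = 2.

Equivalence classes: [66=67], [68=69].
Quotient map π: X → X/∼ sends 66 ↦ [66=67], 67 ↦ [66=67], 68 ↦ [68=69], 69 ↦ [68=69].
For each subset V ⊆ X/∼, compute π^{-1}(V) ⊆ X and check whether π^{-1}(V) ∈ τ. V is open in τ_Q iff π^{-1}(V) ∈ τ.
  V = {}: π^{-1}(V) = ∅ ∈ τ ✓.
  V = {[66=67]}: π^{-1}(V) = {66, 67} ∉ τ ✗.
  V = {[68=69]}: π^{-1}(V) = {68, 69} ∉ τ ✗.
  V = {[66=67], [68=69]}: π^{-1}(V) = {66, 67, 68, 69} ∈ τ ✓.
Open sets in the quotient: τ_Q = {{}, {[66=67], [68=69]}} (2 elements).


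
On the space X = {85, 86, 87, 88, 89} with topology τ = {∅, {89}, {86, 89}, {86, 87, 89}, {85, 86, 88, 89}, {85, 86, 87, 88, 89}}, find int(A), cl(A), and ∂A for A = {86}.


int(A) = ∅, cl(A) = {85, 86, 87, 88}, ∂A = {85, 86, 87, 88}.

Closed sets in (X, τ) are complements of opens:
  closed(X, τ) = {∅, {87}, {85, 88}, {85, 87, 88}, {85, 86, 87, 88}, {85, 86, 87, 88, 89}}.
int(A) = ⋃ {U ∈ τ : U ⊆ A}. Opens contained in A: ∅.
Taking the union of these: int(A) = ∅.
cl(A) = ⋂ {C closed : A ⊆ C}. Closed sets containing A: {85, 86, 87, 88}, {85, 86, 87, 88, 89}.
Intersecting these: cl(A) = {85, 86, 87, 88}.
∂A = cl(A) ∖ int(A) = {85, 86, 87, 88} ∖ ∅ = {85, 86, 87, 88}.


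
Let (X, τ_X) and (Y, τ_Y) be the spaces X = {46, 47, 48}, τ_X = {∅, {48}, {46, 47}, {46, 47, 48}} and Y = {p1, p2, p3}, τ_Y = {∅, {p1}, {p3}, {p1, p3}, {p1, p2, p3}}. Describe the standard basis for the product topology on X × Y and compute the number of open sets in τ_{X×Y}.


Basis B = {∅ × ∅, {48} × {p1}, {48} × {p3}, {46, 47} × {p1}, {46, 47} × {p3}, {48} × {p1, p3}, {46, 47, 48} × {p1}, {46, 47, 48} × {p3}, {48} × {p1, p2, p3}, {46, 47} × {p1, p3}, {46, 47} × {p1, p2, p3}, {46, 47, 48} × {p1, p3}, {46, 47, 48} × {p1, p2, p3}}; |τ_{X×Y}| = 25.

Enumerate products U × V with U ∈ τ_X, V ∈ τ_Y (deduplicated):
  ∅ × ∅ = {} (∅)
  {48} × {p1} = {(48,p1)}
  {48} × {p3} = {(48,p3)}
  {46, 47} × {p1} = {(46,p1), (47,p1)}
  {46, 47} × {p3} = {(46,p3), (47,p3)}
  {48} × {p1, p3} = {(48,p1), (48,p3)}
  {46, 47, 48} × {p1} = {(46,p1), (47,p1), (48,p1)}
  {46, 47, 48} × {p3} = {(46,p3), (47,p3), (48,p3)}
  {48} × {p1, p2, p3} = {(48,p1), (48,p2), (48,p3)}
  {46, 47} × {p1, p3} = {(46,p1), (46,p3), (47,p1), (47,p3)}
  {46, 47} × {p1, p2, p3} = {(46,p1), (46,p2), (46,p3), (47,p1), (47,p2), (47,p3)}
  {46, 47, 48} × {p1, p3} = {(46,p1), (46,p3), (47,p1), (47,p3), (48,p1), (48,p3)}
  {46, 47, 48} × {p1, p2, p3} = {(46,p1), (46,p2), (46,p3), (47,p1), (47,p2), (47,p3), (48,p1), (48,p2), (48,p3)}
These 13 distinct sets form the basis B.
Close under arbitrary unions to get τ_{X×Y}; counting gives |τ_{X×Y}| = 25.


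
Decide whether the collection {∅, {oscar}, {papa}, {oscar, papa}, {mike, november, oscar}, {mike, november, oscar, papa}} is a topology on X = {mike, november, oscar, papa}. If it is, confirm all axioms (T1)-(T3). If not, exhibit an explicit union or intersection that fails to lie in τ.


τ IS a topology on X.

Axiom (T1): ∅ ∈ τ? Yes; X ∈ τ? Yes.
Axiom (T2/T3): check pairwise unions and intersections of members of τ.
All pairwise intersections and unions checked — each lies in τ. Therefore τ satisfies (T1), (T2), (T3): it IS a topology on X.


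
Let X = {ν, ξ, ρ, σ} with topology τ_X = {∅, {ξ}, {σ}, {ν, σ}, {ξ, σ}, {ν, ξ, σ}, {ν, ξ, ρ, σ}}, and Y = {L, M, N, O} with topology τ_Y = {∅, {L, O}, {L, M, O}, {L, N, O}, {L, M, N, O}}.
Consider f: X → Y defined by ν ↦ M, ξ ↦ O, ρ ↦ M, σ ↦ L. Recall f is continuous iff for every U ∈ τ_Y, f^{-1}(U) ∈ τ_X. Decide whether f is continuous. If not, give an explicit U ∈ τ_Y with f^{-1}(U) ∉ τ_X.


f IS continuous.

Compute f^{-1}(U) for each U ∈ τ_Y:
  U = ∅: f^{-1}(U) = ∅ ∈ τ_X ✓.
  U = {L, O}: f^{-1}(U) = {ξ, σ} ∈ τ_X ✓.
  U = {L, M, O}: f^{-1}(U) = {ν, ξ, ρ, σ} ∈ τ_X ✓.
  U = {L, N, O}: f^{-1}(U) = {ξ, σ} ∈ τ_X ✓.
  U = {L, M, N, O}: f^{-1}(U) = {ν, ξ, ρ, σ} ∈ τ_X ✓.
Every preimage lies in τ_X, so f IS continuous.


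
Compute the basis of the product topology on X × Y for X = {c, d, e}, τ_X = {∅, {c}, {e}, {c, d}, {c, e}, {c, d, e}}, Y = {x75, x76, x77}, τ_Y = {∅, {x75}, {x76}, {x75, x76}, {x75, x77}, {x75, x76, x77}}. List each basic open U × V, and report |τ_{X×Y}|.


Basis B = {∅ × ∅, {c} × {x75}, {c} × {x76}, {e} × {x75}, {e} × {x76}, {c} × {x75, x76}, {c} × {x75, x77}, {c, d} × {x75}, {c, e} × {x75}, {c, d} × {x76}, {c, e} × {x76}, {e} × {x75, x76}, {e} × {x75, x77}, {c} × {x75, x76, x77}, {c, d, e} × {x75}, {c, d, e} × {x76}, {e} × {x75, x76, x77}, {c, d} × {x75, x76}, {c, e} × {x75, x76}, {c, d} × {x75, x77}, {c, e} × {x75, x77}, {c, d} × {x75, x76, x77}, {c, e} × {x75, x76, x77}, {c, d, e} × {x75, x76}, {c, d, e} × {x75, x77}, {c, d, e} × {x75, x76, x77}}; |τ_{X×Y}| = 108.

Enumerate products U × V with U ∈ τ_X, V ∈ τ_Y (deduplicated):
  ∅ × ∅ = {} (∅)
  {c} × {x75} = {(c,x75)}
  {c} × {x76} = {(c,x76)}
  {e} × {x75} = {(e,x75)}
  {e} × {x76} = {(e,x76)}
  {c} × {x75, x76} = {(c,x75), (c,x76)}
  {c} × {x75, x77} = {(c,x75), (c,x77)}
  {c, d} × {x75} = {(c,x75), (d,x75)}
  {c, e} × {x75} = {(c,x75), (e,x75)}
  {c, d} × {x76} = {(c,x76), (d,x76)}
  {c, e} × {x76} = {(c,x76), (e,x76)}
  {e} × {x75, x76} = {(e,x75), (e,x76)}
  {e} × {x75, x77} = {(e,x75), (e,x77)}
  {c} × {x75, x76, x77} = {(c,x75), (c,x76), (c,x77)}
  {c, d, e} × {x75} = {(c,x75), (d,x75), (e,x75)}
  {c, d, e} × {x76} = {(c,x76), (d,x76), (e,x76)}
  {e} × {x75, x76, x77} = {(e,x75), (e,x76), (e,x77)}
  {c, d} × {x75, x76} = {(c,x75), (c,x76), (d,x75), (d,x76)}
  {c, e} × {x75, x76} = {(c,x75), (c,x76), (e,x75), (e,x76)}
  {c, d} × {x75, x77} = {(c,x75), (c,x77), (d,x75), (d,x77)}
  {c, e} × {x75, x77} = {(c,x75), (c,x77), (e,x75), (e,x77)}
  {c, d} × {x75, x76, x77} = {(c,x75), (c,x76), (c,x77), (d,x75), (d,x76), (d,x77)}
  {c, e} × {x75, x76, x77} = {(c,x75), (c,x76), (c,x77), (e,x75), (e,x76), (e,x77)}
  {c, d, e} × {x75, x76} = {(c,x75), (c,x76), (d,x75), (d,x76), (e,x75), (e,x76)}
  {c, d, e} × {x75, x77} = {(c,x75), (c,x77), (d,x75), (d,x77), (e,x75), (e,x77)}
  {c, d, e} × {x75, x76, x77} = {(c,x75), (c,x76), (c,x77), (d,x75), (d,x76), (d,x77), (e,x75), (e,x76), (e,x77)}
These 26 distinct sets form the basis B.
Close under arbitrary unions to get τ_{X×Y}; counting gives |τ_{X×Y}| = 108.


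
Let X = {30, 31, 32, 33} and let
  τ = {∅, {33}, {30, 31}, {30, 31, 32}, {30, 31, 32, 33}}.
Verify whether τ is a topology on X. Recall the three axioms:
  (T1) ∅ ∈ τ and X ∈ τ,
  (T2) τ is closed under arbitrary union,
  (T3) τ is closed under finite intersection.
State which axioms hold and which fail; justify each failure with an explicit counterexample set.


τ is NOT a topology on X.

Axiom (T1): ∅ ∈ τ? Yes; X ∈ τ? Yes.
Axiom (T2/T3): check pairwise unions and intersections of members of τ.
Counterexample for (T2): {33} ∪ {30, 31} = {30, 31, 33} ∉ τ. Therefore τ is NOT a topology.


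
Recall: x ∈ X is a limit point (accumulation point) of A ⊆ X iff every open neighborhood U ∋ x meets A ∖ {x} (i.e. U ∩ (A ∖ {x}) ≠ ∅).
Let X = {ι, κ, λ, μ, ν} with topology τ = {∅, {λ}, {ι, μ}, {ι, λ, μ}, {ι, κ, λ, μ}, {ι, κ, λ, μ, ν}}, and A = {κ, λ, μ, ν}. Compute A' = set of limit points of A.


A' = {ι, κ, ν}

For each x ∈ X, list the open sets U ∈ τ with x ∈ U, then check whether U ∩ (A ∖ {x}) ≠ ∅ for every such U.
  x = ι: opens ∋ x are {ι, μ}, {ι, λ, μ}, {ι, κ, λ, μ}, {ι, κ, λ, μ, ν}; each meets A ∖ {ι}, so x IS a limit point.
  x = κ: opens ∋ x are {ι, κ, λ, μ}, {ι, κ, λ, μ, ν}; each meets A ∖ {κ}, so x IS a limit point.
  x = λ: open {λ} ∋ x has {λ} ∩ (A ∖ {λ}) = ∅, so x is NOT a limit point.
  x = μ: open {ι, μ} ∋ x has {ι, μ} ∩ (A ∖ {μ}) = ∅, so x is NOT a limit point.
  x = ν: opens ∋ x are {ι, κ, λ, μ, ν}; each meets A ∖ {ν}, so x IS a limit point.
Collecting: A' = {ι, κ, ν}.


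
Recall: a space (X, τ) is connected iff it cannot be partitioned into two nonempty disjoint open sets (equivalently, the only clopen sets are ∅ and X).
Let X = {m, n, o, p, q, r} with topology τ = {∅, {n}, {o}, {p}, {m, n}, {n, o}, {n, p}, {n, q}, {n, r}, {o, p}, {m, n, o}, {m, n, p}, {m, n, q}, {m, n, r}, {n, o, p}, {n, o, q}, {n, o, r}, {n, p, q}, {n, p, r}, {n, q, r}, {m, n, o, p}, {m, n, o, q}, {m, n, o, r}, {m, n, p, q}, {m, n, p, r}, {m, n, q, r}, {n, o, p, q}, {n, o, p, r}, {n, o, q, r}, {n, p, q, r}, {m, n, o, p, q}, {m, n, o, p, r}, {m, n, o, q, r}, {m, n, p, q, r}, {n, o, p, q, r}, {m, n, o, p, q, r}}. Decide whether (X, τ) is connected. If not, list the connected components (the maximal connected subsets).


(X, τ) is disconnected; components = [{o}, {p}, {m, n, q, r}].

Find clopen sets (U ∈ τ with X ∖ U ∈ τ):
  U = ∅, X ∖ U = {m, n, o, p, q, r} — both open, so U is clopen.
  U = {o}, X ∖ U = {m, n, p, q, r} — both open, so U is clopen.
  U = {p}, X ∖ U = {m, n, o, q, r} — both open, so U is clopen.
  U = {o, p}, X ∖ U = {m, n, q, r} — both open, so U is clopen.
  U = {m, n, q, r}, X ∖ U = {o, p} — both open, so U is clopen.
  U = {m, n, o, q, r}, X ∖ U = {p} — both open, so U is clopen.
  U = {m, n, p, q, r}, X ∖ U = {o} — both open, so U is clopen.
  U = {m, n, o, p, q, r}, X ∖ U = ∅ — both open, so U is clopen.
Nontrivial clopen(s) exist: e.g. {m, n, p, q, r}. So (X, τ) is disconnected.
Compute connected components by grouping points that agree on all clopens:
  component: {o}
  component: {p}
  component: {m, n, q, r}


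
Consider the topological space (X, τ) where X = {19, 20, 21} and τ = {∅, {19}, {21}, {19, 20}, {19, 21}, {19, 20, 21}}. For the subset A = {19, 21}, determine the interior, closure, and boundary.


int(A) = {19, 21}, cl(A) = {19, 20, 21}, ∂A = {20}.

Closed sets in (X, τ) are complements of opens:
  closed(X, τ) = {∅, {20}, {21}, {19, 20}, {20, 21}, {19, 20, 21}}.
int(A) = ⋃ {U ∈ τ : U ⊆ A}. Opens contained in A: ∅, {19}, {21}, {19, 21}.
Taking the union of these: int(A) = {19, 21}.
cl(A) = ⋂ {C closed : A ⊆ C}. Closed sets containing A: {19, 20, 21}.
Intersecting these: cl(A) = {19, 20, 21}.
∂A = cl(A) ∖ int(A) = {19, 20, 21} ∖ {19, 21} = {20}.


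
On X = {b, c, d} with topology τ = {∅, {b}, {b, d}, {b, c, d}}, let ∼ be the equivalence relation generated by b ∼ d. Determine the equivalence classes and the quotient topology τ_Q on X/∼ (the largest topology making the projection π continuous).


X/∼ = {[b=d], [c]}; |τ_Q| = 3.

Equivalence classes: [b=d], [c].
Quotient map π: X → X/∼ sends b ↦ [b=d], c ↦ [c], d ↦ [b=d].
For each subset V ⊆ X/∼, compute π^{-1}(V) ⊆ X and check whether π^{-1}(V) ∈ τ. V is open in τ_Q iff π^{-1}(V) ∈ τ.
  V = {}: π^{-1}(V) = ∅ ∈ τ ✓.
  V = {[b=d]}: π^{-1}(V) = {b, d} ∈ τ ✓.
  V = {[c]}: π^{-1}(V) = {c} ∉ τ ✗.
  V = {[b=d], [c]}: π^{-1}(V) = {b, c, d} ∈ τ ✓.
Open sets in the quotient: τ_Q = {{}, {[b=d]}, {[b=d], [c]}} (3 elements).


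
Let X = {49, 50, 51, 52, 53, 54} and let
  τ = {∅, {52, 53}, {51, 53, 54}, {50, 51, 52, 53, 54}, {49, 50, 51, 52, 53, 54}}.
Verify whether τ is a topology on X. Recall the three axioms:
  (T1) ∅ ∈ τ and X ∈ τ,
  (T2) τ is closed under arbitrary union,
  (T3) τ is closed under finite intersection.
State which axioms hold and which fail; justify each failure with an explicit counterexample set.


τ is NOT a topology on X.

Axiom (T1): ∅ ∈ τ? Yes; X ∈ τ? Yes.
Axiom (T2/T3): check pairwise unions and intersections of members of τ.
Counterexample for (T3): {52, 53} ∩ {51, 53, 54} = {53} ∉ τ. Therefore τ is NOT a topology.


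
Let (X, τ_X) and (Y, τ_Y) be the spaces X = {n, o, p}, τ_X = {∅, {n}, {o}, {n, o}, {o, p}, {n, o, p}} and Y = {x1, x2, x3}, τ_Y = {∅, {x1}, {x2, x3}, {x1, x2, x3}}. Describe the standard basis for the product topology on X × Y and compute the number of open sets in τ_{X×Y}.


Basis B = {∅ × ∅, {n} × {x1}, {o} × {x1}, {n, o} × {x1}, {n} × {x2, x3}, {o, p} × {x1}, {o} × {x2, x3}, {n} × {x1, x2, x3}, {n, o, p} × {x1}, {o} × {x1, x2, x3}, {n, o} × {x2, x3}, {o, p} × {x2, x3}, {n, o} × {x1, x2, x3}, {n, o, p} × {x2, x3}, {o, p} × {x1, x2, x3}, {n, o, p} × {x1, x2, x3}}; |τ_{X×Y}| = 36.

Enumerate products U × V with U ∈ τ_X, V ∈ τ_Y (deduplicated):
  ∅ × ∅ = {} (∅)
  {n} × {x1} = {(n,x1)}
  {o} × {x1} = {(o,x1)}
  {n, o} × {x1} = {(n,x1), (o,x1)}
  {n} × {x2, x3} = {(n,x2), (n,x3)}
  {o, p} × {x1} = {(o,x1), (p,x1)}
  {o} × {x2, x3} = {(o,x2), (o,x3)}
  {n} × {x1, x2, x3} = {(n,x1), (n,x2), (n,x3)}
  {n, o, p} × {x1} = {(n,x1), (o,x1), (p,x1)}
  {o} × {x1, x2, x3} = {(o,x1), (o,x2), (o,x3)}
  {n, o} × {x2, x3} = {(n,x2), (n,x3), (o,x2), (o,x3)}
  {o, p} × {x2, x3} = {(o,x2), (o,x3), (p,x2), (p,x3)}
  {n, o} × {x1, x2, x3} = {(n,x1), (n,x2), (n,x3), (o,x1), (o,x2), (o,x3)}
  {n, o, p} × {x2, x3} = {(n,x2), (n,x3), (o,x2), (o,x3), (p,x2), (p,x3)}
  {o, p} × {x1, x2, x3} = {(o,x1), (o,x2), (o,x3), (p,x1), (p,x2), (p,x3)}
  {n, o, p} × {x1, x2, x3} = {(n,x1), (n,x2), (n,x3), (o,x1), (o,x2), (o,x3), (p,x1), (p,x2), (p,x3)}
These 16 distinct sets form the basis B.
Close under arbitrary unions to get τ_{X×Y}; counting gives |τ_{X×Y}| = 36.


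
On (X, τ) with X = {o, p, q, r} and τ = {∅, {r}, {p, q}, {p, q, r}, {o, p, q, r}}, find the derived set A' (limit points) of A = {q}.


A' = {o, p}

For each x ∈ X, list the open sets U ∈ τ with x ∈ U, then check whether U ∩ (A ∖ {x}) ≠ ∅ for every such U.
  x = o: opens ∋ x are {o, p, q, r}; each meets A ∖ {o}, so x IS a limit point.
  x = p: opens ∋ x are {p, q}, {p, q, r}, {o, p, q, r}; each meets A ∖ {p}, so x IS a limit point.
  x = q: open {p, q} ∋ x has {p, q} ∩ (A ∖ {q}) = ∅, so x is NOT a limit point.
  x = r: open {r} ∋ x has {r} ∩ (A ∖ {r}) = ∅, so x is NOT a limit point.
Collecting: A' = {o, p}.


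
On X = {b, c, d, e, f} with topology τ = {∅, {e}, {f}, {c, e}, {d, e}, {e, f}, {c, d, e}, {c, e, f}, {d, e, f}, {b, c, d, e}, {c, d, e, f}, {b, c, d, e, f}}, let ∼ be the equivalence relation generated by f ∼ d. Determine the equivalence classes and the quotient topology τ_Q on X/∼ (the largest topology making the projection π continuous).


X/∼ = {[b], [c], [d=f], [e]}; |τ_Q| = 6.

Equivalence classes: [b], [c], [d=f], [e].
Quotient map π: X → X/∼ sends b ↦ [b], c ↦ [c], d ↦ [d=f], e ↦ [e], f ↦ [d=f].
For each subset V ⊆ X/∼, compute π^{-1}(V) ⊆ X and check whether π^{-1}(V) ∈ τ. V is open in τ_Q iff π^{-1}(V) ∈ τ.
  V = {}: π^{-1}(V) = ∅ ∈ τ ✓.
  V = {[b]}: π^{-1}(V) = {b} ∉ τ ✗.
  V = {[c]}: π^{-1}(V) = {c} ∉ τ ✗.
  V = {[b], [c]}: π^{-1}(V) = {b, c} ∉ τ ✗.
  V = {[d=f]}: π^{-1}(V) = {d, f} ∉ τ ✗.
  V = {[b], [d=f]}: π^{-1}(V) = {b, d, f} ∉ τ ✗.
  V = {[c], [d=f]}: π^{-1}(V) = {c, d, f} ∉ τ ✗.
  V = {[b], [c], [d=f]}: π^{-1}(V) = {b, c, d, f} ∉ τ ✗.
  V = {[e]}: π^{-1}(V) = {e} ∈ τ ✓.
  V = {[b], [e]}: π^{-1}(V) = {b, e} ∉ τ ✗.
  V = {[c], [e]}: π^{-1}(V) = {c, e} ∈ τ ✓.
  V = {[b], [c], [e]}: π^{-1}(V) = {b, c, e} ∉ τ ✗.
  V = {[d=f], [e]}: π^{-1}(V) = {d, e, f} ∈ τ ✓.
  V = {[b], [d=f], [e]}: π^{-1}(V) = {b, d, e, f} ∉ τ ✗.
  V = {[c], [d=f], [e]}: π^{-1}(V) = {c, d, e, f} ∈ τ ✓.
  V = {[b], [c], [d=f], [e]}: π^{-1}(V) = {b, c, d, e, f} ∈ τ ✓.
Open sets in the quotient: τ_Q = {{}, {[e]}, {[c], [e]}, {[d=f], [e]}, {[c], [d=f], [e]}, {[b], [c], [d=f], [e]}} (6 elements).


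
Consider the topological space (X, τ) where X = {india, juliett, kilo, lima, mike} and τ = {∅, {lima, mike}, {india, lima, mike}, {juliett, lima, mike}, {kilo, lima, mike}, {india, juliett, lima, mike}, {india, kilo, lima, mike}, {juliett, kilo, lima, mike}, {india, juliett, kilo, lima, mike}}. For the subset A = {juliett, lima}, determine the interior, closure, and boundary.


int(A) = ∅, cl(A) = {india, juliett, kilo, lima, mike}, ∂A = {india, juliett, kilo, lima, mike}.

Closed sets in (X, τ) are complements of opens:
  closed(X, τ) = {∅, {india}, {juliett}, {kilo}, {india, juliett}, {india, kilo}, {juliett, kilo}, {india, juliett, kilo}, {india, juliett, kilo, lima, mike}}.
int(A) = ⋃ {U ∈ τ : U ⊆ A}. Opens contained in A: ∅.
Taking the union of these: int(A) = ∅.
cl(A) = ⋂ {C closed : A ⊆ C}. Closed sets containing A: {india, juliett, kilo, lima, mike}.
Intersecting these: cl(A) = {india, juliett, kilo, lima, mike}.
∂A = cl(A) ∖ int(A) = {india, juliett, kilo, lima, mike} ∖ ∅ = {india, juliett, kilo, lima, mike}.


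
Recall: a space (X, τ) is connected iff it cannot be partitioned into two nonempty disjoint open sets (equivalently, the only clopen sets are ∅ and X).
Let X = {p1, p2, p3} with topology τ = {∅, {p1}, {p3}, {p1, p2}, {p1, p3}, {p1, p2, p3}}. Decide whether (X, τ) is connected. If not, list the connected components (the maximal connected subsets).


(X, τ) is disconnected; components = [{p3}, {p1, p2}].

Find clopen sets (U ∈ τ with X ∖ U ∈ τ):
  U = ∅, X ∖ U = {p1, p2, p3} — both open, so U is clopen.
  U = {p3}, X ∖ U = {p1, p2} — both open, so U is clopen.
  U = {p1, p2}, X ∖ U = {p3} — both open, so U is clopen.
  U = {p1, p2, p3}, X ∖ U = ∅ — both open, so U is clopen.
Nontrivial clopen(s) exist: e.g. {p3}. So (X, τ) is disconnected.
Compute connected components by grouping points that agree on all clopens:
  component: {p3}
  component: {p1, p2}


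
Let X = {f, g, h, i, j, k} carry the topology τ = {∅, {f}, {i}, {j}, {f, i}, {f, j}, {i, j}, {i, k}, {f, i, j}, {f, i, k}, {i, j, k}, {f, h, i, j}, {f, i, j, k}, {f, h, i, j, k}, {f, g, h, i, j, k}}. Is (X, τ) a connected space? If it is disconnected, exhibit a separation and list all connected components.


(X, τ) is connected.

Find clopen sets (U ∈ τ with X ∖ U ∈ τ):
  U = ∅, X ∖ U = {f, g, h, i, j, k} — both open, so U is clopen.
  U = {f, g, h, i, j, k}, X ∖ U = ∅ — both open, so U is clopen.
Only trivial clopens (∅ and X) exist, so (X, τ) is connected.
Compute connected components by grouping points that agree on all clopens:
  component: {f, g, h, i, j, k}


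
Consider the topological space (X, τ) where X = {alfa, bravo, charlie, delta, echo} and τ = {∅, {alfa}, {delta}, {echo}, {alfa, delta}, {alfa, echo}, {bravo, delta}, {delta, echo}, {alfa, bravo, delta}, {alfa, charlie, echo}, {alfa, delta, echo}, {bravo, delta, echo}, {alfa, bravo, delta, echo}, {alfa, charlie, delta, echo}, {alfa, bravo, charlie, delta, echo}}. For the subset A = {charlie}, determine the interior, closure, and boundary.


int(A) = ∅, cl(A) = {charlie}, ∂A = {charlie}.

Closed sets in (X, τ) are complements of opens:
  closed(X, τ) = {∅, {bravo}, {charlie}, {alfa, charlie}, {bravo, charlie}, {bravo, delta}, {charlie, echo}, {alfa, bravo, charlie}, {alfa, charlie, echo}, {bravo, charlie, delta}, {bravo, charlie, echo}, {alfa, bravo, charlie, delta}, {alfa, bravo, charlie, echo}, {bravo, charlie, delta, echo}, {alfa, bravo, charlie, delta, echo}}.
int(A) = ⋃ {U ∈ τ : U ⊆ A}. Opens contained in A: ∅.
Taking the union of these: int(A) = ∅.
cl(A) = ⋂ {C closed : A ⊆ C}. Closed sets containing A: {charlie}, {alfa, charlie}, {bravo, charlie}, {charlie, echo}, {alfa, bravo, charlie}, {alfa, charlie, echo}, {bravo, charlie, delta}, {bravo, charlie, echo}, {alfa, bravo, charlie, delta}, {alfa, bravo, charlie, echo}, {bravo, charlie, delta, echo}, {alfa, bravo, charlie, delta, echo}.
Intersecting these: cl(A) = {charlie}.
∂A = cl(A) ∖ int(A) = {charlie} ∖ ∅ = {charlie}.


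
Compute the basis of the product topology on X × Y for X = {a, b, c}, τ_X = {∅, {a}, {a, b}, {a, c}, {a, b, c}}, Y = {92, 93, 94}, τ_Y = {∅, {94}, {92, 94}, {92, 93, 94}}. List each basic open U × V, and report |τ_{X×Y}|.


Basis B = {∅ × ∅, {a} × {94}, {a} × {92, 94}, {a, b} × {94}, {a, c} × {94}, {a} × {92, 93, 94}, {a, b, c} × {94}, {a, b} × {92, 94}, {a, c} × {92, 94}, {a, b} × {92, 93, 94}, {a, c} × {92, 93, 94}, {a, b, c} × {92, 94}, {a, b, c} × {92, 93, 94}}; |τ_{X×Y}| = 30.

Enumerate products U × V with U ∈ τ_X, V ∈ τ_Y (deduplicated):
  ∅ × ∅ = {} (∅)
  {a} × {94} = {(a,94)}
  {a} × {92, 94} = {(a,92), (a,94)}
  {a, b} × {94} = {(a,94), (b,94)}
  {a, c} × {94} = {(a,94), (c,94)}
  {a} × {92, 93, 94} = {(a,92), (a,93), (a,94)}
  {a, b, c} × {94} = {(a,94), (b,94), (c,94)}
  {a, b} × {92, 94} = {(a,92), (a,94), (b,92), (b,94)}
  {a, c} × {92, 94} = {(a,92), (a,94), (c,92), (c,94)}
  {a, b} × {92, 93, 94} = {(a,92), (a,93), (a,94), (b,92), (b,93), (b,94)}
  {a, c} × {92, 93, 94} = {(a,92), (a,93), (a,94), (c,92), (c,93), (c,94)}
  {a, b, c} × {92, 94} = {(a,92), (a,94), (b,92), (b,94), (c,92), (c,94)}
  {a, b, c} × {92, 93, 94} = {(a,92), (a,93), (a,94), (b,92), (b,93), (b,94), (c,92), (c,93), (c,94)}
These 13 distinct sets form the basis B.
Close under arbitrary unions to get τ_{X×Y}; counting gives |τ_{X×Y}| = 30.


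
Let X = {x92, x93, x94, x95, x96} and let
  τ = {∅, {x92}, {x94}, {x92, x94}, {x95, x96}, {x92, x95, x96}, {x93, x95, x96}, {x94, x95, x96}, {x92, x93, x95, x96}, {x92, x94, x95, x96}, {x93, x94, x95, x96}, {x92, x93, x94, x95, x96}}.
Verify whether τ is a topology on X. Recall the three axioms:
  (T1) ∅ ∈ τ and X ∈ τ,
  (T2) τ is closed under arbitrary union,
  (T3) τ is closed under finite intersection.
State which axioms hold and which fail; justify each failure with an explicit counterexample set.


τ IS a topology on X.

Axiom (T1): ∅ ∈ τ? Yes; X ∈ τ? Yes.
Axiom (T2/T3): check pairwise unions and intersections of members of τ.
All pairwise intersections and unions checked — each lies in τ. Therefore τ satisfies (T1), (T2), (T3): it IS a topology on X.


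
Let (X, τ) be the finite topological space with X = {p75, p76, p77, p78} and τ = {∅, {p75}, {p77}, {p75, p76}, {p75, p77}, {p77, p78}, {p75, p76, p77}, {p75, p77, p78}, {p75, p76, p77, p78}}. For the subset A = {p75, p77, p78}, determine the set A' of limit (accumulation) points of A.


A' = {p76, p78}

For each x ∈ X, list the open sets U ∈ τ with x ∈ U, then check whether U ∩ (A ∖ {x}) ≠ ∅ for every such U.
  x = p75: open {p75} ∋ x has {p75} ∩ (A ∖ {p75}) = ∅, so x is NOT a limit point.
  x = p76: opens ∋ x are {p75, p76}, {p75, p76, p77}, {p75, p76, p77, p78}; each meets A ∖ {p76}, so x IS a limit point.
  x = p77: open {p77} ∋ x has {p77} ∩ (A ∖ {p77}) = ∅, so x is NOT a limit point.
  x = p78: opens ∋ x are {p77, p78}, {p75, p77, p78}, {p75, p76, p77, p78}; each meets A ∖ {p78}, so x IS a limit point.
Collecting: A' = {p76, p78}.


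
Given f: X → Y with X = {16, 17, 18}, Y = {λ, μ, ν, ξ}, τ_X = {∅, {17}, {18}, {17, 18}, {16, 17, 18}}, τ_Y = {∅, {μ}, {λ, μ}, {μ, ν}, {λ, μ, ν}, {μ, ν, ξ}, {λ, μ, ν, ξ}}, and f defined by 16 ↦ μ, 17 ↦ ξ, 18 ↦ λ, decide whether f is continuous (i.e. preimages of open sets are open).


f is NOT continuous.

Compute f^{-1}(U) for each U ∈ τ_Y:
  U = ∅: f^{-1}(U) = ∅ ∈ τ_X ✓.
  U = {μ}: f^{-1}(U) = {16} ∉ τ_X ✗.
  U = {λ, μ}: f^{-1}(U) = {16, 18} ∉ τ_X ✗.
  U = {μ, ν}: f^{-1}(U) = {16} ∉ τ_X ✗.
  U = {λ, μ, ν}: f^{-1}(U) = {16, 18} ∉ τ_X ✗.
  U = {μ, ν, ξ}: f^{-1}(U) = {16, 17} ∉ τ_X ✗.
  U = {λ, μ, ν, ξ}: f^{-1}(U) = {16, 17, 18} ∈ τ_X ✓.
Found U = {μ} with f^{-1}(U) = {16} not in τ_X. Therefore f is NOT continuous.


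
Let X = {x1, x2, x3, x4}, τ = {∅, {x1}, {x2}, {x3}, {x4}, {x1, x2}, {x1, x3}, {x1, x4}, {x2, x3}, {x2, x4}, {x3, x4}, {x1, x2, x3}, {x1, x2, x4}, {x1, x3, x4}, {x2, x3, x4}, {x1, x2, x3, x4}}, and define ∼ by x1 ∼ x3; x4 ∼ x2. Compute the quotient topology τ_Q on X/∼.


X/∼ = {[x1=x3], [x2=x4]}; |τ_Q| = 4.

Equivalence classes: [x1=x3], [x2=x4].
Quotient map π: X → X/∼ sends x1 ↦ [x1=x3], x2 ↦ [x2=x4], x3 ↦ [x1=x3], x4 ↦ [x2=x4].
For each subset V ⊆ X/∼, compute π^{-1}(V) ⊆ X and check whether π^{-1}(V) ∈ τ. V is open in τ_Q iff π^{-1}(V) ∈ τ.
  V = {}: π^{-1}(V) = ∅ ∈ τ ✓.
  V = {[x1=x3]}: π^{-1}(V) = {x1, x3} ∈ τ ✓.
  V = {[x2=x4]}: π^{-1}(V) = {x2, x4} ∈ τ ✓.
  V = {[x1=x3], [x2=x4]}: π^{-1}(V) = {x1, x2, x3, x4} ∈ τ ✓.
Open sets in the quotient: τ_Q = {{}, {[x1=x3]}, {[x2=x4]}, {[x1=x3], [x2=x4]}} (4 elements).


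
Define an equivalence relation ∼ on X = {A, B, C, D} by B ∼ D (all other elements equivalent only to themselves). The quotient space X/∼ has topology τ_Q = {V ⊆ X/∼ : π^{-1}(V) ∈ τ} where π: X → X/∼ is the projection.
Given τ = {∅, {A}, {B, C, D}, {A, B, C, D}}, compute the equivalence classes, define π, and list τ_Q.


X/∼ = {[A], [B=D], [C]}; |τ_Q| = 4.

Equivalence classes: [A], [B=D], [C].
Quotient map π: X → X/∼ sends A ↦ [A], B ↦ [B=D], C ↦ [C], D ↦ [B=D].
For each subset V ⊆ X/∼, compute π^{-1}(V) ⊆ X and check whether π^{-1}(V) ∈ τ. V is open in τ_Q iff π^{-1}(V) ∈ τ.
  V = {}: π^{-1}(V) = ∅ ∈ τ ✓.
  V = {[A]}: π^{-1}(V) = {A} ∈ τ ✓.
  V = {[B=D]}: π^{-1}(V) = {B, D} ∉ τ ✗.
  V = {[A], [B=D]}: π^{-1}(V) = {A, B, D} ∉ τ ✗.
  V = {[C]}: π^{-1}(V) = {C} ∉ τ ✗.
  V = {[A], [C]}: π^{-1}(V) = {A, C} ∉ τ ✗.
  V = {[B=D], [C]}: π^{-1}(V) = {B, C, D} ∈ τ ✓.
  V = {[A], [B=D], [C]}: π^{-1}(V) = {A, B, C, D} ∈ τ ✓.
Open sets in the quotient: τ_Q = {{}, {[A]}, {[B=D], [C]}, {[A], [B=D], [C]}} (4 elements).


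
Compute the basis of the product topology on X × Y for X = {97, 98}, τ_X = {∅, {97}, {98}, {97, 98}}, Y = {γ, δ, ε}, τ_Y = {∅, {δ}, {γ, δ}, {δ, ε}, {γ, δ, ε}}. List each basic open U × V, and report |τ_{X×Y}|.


Basis B = {∅ × ∅, {97} × {δ}, {98} × {δ}, {97} × {γ, δ}, {97} × {δ, ε}, {97, 98} × {δ}, {98} × {γ, δ}, {98} × {δ, ε}, {97} × {γ, δ, ε}, {98} × {γ, δ, ε}, {97, 98} × {γ, δ}, {97, 98} × {δ, ε}, {97, 98} × {γ, δ, ε}}; |τ_{X×Y}| = 25.

Enumerate products U × V with U ∈ τ_X, V ∈ τ_Y (deduplicated):
  ∅ × ∅ = {} (∅)
  {97} × {δ} = {(97,δ)}
  {98} × {δ} = {(98,δ)}
  {97} × {γ, δ} = {(97,γ), (97,δ)}
  {97} × {δ, ε} = {(97,δ), (97,ε)}
  {97, 98} × {δ} = {(97,δ), (98,δ)}
  {98} × {γ, δ} = {(98,γ), (98,δ)}
  {98} × {δ, ε} = {(98,δ), (98,ε)}
  {97} × {γ, δ, ε} = {(97,γ), (97,δ), (97,ε)}
  {98} × {γ, δ, ε} = {(98,γ), (98,δ), (98,ε)}
  {97, 98} × {γ, δ} = {(97,γ), (97,δ), (98,γ), (98,δ)}
  {97, 98} × {δ, ε} = {(97,δ), (97,ε), (98,δ), (98,ε)}
  {97, 98} × {γ, δ, ε} = {(97,γ), (97,δ), (97,ε), (98,γ), (98,δ), (98,ε)}
These 13 distinct sets form the basis B.
Close under arbitrary unions to get τ_{X×Y}; counting gives |τ_{X×Y}| = 25.


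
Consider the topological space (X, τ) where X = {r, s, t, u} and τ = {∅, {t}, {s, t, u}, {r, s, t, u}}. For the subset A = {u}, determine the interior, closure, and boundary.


int(A) = ∅, cl(A) = {r, s, u}, ∂A = {r, s, u}.

Closed sets in (X, τ) are complements of opens:
  closed(X, τ) = {∅, {r}, {r, s, u}, {r, s, t, u}}.
int(A) = ⋃ {U ∈ τ : U ⊆ A}. Opens contained in A: ∅.
Taking the union of these: int(A) = ∅.
cl(A) = ⋂ {C closed : A ⊆ C}. Closed sets containing A: {r, s, u}, {r, s, t, u}.
Intersecting these: cl(A) = {r, s, u}.
∂A = cl(A) ∖ int(A) = {r, s, u} ∖ ∅ = {r, s, u}.


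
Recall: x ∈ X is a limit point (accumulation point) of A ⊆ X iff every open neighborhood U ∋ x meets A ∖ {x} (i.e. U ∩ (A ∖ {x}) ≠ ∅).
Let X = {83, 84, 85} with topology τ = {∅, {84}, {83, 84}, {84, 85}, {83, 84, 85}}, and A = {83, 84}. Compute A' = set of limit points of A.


A' = {83, 85}

For each x ∈ X, list the open sets U ∈ τ with x ∈ U, then check whether U ∩ (A ∖ {x}) ≠ ∅ for every such U.
  x = 83: opens ∋ x are {83, 84}, {83, 84, 85}; each meets A ∖ {83}, so x IS a limit point.
  x = 84: open {84} ∋ x has {84} ∩ (A ∖ {84}) = ∅, so x is NOT a limit point.
  x = 85: opens ∋ x are {84, 85}, {83, 84, 85}; each meets A ∖ {85}, so x IS a limit point.
Collecting: A' = {83, 85}.


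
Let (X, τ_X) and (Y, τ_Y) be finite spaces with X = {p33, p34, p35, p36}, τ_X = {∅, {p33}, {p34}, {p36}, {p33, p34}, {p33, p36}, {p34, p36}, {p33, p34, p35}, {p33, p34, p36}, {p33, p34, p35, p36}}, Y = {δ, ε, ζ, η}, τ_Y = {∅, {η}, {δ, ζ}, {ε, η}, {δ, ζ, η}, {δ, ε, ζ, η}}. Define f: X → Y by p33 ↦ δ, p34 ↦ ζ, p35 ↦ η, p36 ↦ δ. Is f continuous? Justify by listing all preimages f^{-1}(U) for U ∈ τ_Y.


f is NOT continuous.

Compute f^{-1}(U) for each U ∈ τ_Y:
  U = ∅: f^{-1}(U) = ∅ ∈ τ_X ✓.
  U = {η}: f^{-1}(U) = {p35} ∉ τ_X ✗.
  U = {δ, ζ}: f^{-1}(U) = {p33, p34, p36} ∈ τ_X ✓.
  U = {ε, η}: f^{-1}(U) = {p35} ∉ τ_X ✗.
  U = {δ, ζ, η}: f^{-1}(U) = {p33, p34, p35, p36} ∈ τ_X ✓.
  U = {δ, ε, ζ, η}: f^{-1}(U) = {p33, p34, p35, p36} ∈ τ_X ✓.
Found U = {η} with f^{-1}(U) = {p35} not in τ_X. Therefore f is NOT continuous.
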